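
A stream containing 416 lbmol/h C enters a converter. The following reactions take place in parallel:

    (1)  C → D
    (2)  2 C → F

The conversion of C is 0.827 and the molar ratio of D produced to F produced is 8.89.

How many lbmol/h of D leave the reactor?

Conversion of C: C consumed = 0.827 × 416 = 344 lbmol/h = 1ξ₁ + 2ξ₂.
Selectivity: 1ξ₁ / (1ξ₂) = 8.89 → ξ₁ = 8.89 ξ₂.
Substitute: (1·8.89 + 2) ξ₂ = 344 → ξ₂ = 31.59 lbmol/h, ξ₁ = 280.8 lbmol/h.
Outlet amounts (n = n₀ + Σ ν·ξ):
  C: 416 − 1(280.8) − 2(31.59) = 71.97
  D: 0 + 1(280.8) = 280.8
  F: 0 + 1(31.59) = 31.59

281 lbmol/h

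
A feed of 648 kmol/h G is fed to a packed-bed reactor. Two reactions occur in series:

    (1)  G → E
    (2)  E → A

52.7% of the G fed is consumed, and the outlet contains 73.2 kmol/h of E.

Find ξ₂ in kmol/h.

ξ₂ = 268 kmol/h

Conversion of G: G consumed = 1ξ₁ = 0.527 × 648 → ξ₁ = 341.5 kmol/h.
E balance: n_E = 0 + 1ξ₁ − 1ξ₂ = 73.2 → ξ₂ = (1·341.5 − 73.2)/1 = 268.3 kmol/h.
Outlet amounts (n = n₀ + Σ ν·ξ):
  G: 648 − 1(341.5) = 306.5
  E: 0 + 1(341.5) − 1(268.3) = 73.2
  A: 0 + 1(268.3) = 268.3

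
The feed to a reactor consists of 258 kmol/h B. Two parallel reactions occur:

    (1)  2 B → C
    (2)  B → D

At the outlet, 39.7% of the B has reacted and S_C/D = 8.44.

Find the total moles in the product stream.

Conversion of B: B consumed = 0.397 × 258 = 102.4 kmol/h = 2ξ₁ + 1ξ₂.
Selectivity: 1ξ₁ / (1ξ₂) = 8.44 → ξ₁ = 8.44 ξ₂.
Substitute: (2·8.44 + 1) ξ₂ = 102.4 → ξ₂ = 5.729 kmol/h, ξ₁ = 48.35 kmol/h.
Outlet amounts (n = n₀ + Σ ν·ξ):
  B: 258 − 2(48.35) − 1(5.729) = 155.6
  C: 0 + 1(48.35) = 48.35
  D: 0 + 1(5.729) = 5.729
Total out = 155.6 + 48.35 + 5.729 = 209.7 kmol/h.

210 kmol/h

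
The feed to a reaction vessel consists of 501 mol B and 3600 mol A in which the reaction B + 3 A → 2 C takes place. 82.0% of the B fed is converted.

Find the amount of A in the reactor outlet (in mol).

B reacted = 0.82 × 501 = 410.8 mol; ν_B = −1, so ξ = 410.8/1 = 410.8 mol.
Outlet amounts (n = n₀ + ν ξ):
  B: 501 − 1(410.8) = 90.18
  A: 3600 − 3(410.8) = 2368
  C: 0 + 2(410.8) = 821.6

2370 mol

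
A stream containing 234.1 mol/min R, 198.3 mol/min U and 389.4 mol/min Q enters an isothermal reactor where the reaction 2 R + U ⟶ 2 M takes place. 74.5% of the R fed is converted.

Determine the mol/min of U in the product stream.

R reacted = 0.745 × 234.1 = 174.4 mol/min; ν_R = −2, so ξ = 174.4/2 = 87.2 mol/min.
Outlet amounts (n = n₀ + ν ξ):
  R: 234.1 − 2(87.2) = 59.7
  U: 198.3 − 1(87.2) = 111.1
  M: 0 + 2(87.2) = 174.4
  Q: 389.4 (inert)

111 mol/min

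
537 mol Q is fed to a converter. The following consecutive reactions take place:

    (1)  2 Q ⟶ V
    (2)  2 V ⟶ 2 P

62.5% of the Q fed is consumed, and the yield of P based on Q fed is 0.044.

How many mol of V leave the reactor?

Conversion of Q: Q consumed = 2ξ₁ = 0.625 × 537 → ξ₁ = 167.8 mol.
Yield of P: 2ξ₂ / 537 = 0.044 → ξ₂ = 11.81 mol.
Outlet amounts (n = n₀ + Σ ν·ξ):
  Q: 537 − 2(167.8) = 201.4
  V: 0 + 1(167.8) − 2(11.81) = 144.2
  P: 0 + 2(11.81) = 23.63

144 mol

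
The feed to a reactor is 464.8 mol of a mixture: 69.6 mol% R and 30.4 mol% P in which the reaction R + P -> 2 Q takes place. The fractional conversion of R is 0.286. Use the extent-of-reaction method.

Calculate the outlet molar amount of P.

48.8 mol

R reacted = 0.286 × 323.5 = 92.52 mol; ν_R = −1, so ξ = 92.52/1 = 92.52 mol.
Outlet amounts (n = n₀ + ν ξ):
  R: 323.5 − 1(92.52) = 231
  P: 141.3 − 1(92.52) = 48.78
  Q: 0 + 2(92.52) = 185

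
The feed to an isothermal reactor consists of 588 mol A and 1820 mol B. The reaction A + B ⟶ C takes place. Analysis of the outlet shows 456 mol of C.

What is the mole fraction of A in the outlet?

0.0676

For C: n = n₀ + 1ξ → 456 = 0 + 1ξ, giving ξ = 456 mol.
Outlet amounts (n = n₀ + ν ξ):
  A: 588 − 1(456) = 132
  B: 1820 − 1(456) = 1364
  C: 0 + 1(456) = 456
Total out = 1952 mol; y_A = 132 / 1952 = 0.06762.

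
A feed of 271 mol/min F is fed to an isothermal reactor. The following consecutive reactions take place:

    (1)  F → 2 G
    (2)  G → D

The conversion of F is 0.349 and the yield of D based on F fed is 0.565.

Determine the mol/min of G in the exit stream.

36 mol/min

Conversion of F: F consumed = 1ξ₁ = 0.349 × 271 → ξ₁ = 94.58 mol/min.
Yield of D: 1ξ₂ / 271 = 0.565 → ξ₂ = 153.1 mol/min.
Outlet amounts (n = n₀ + Σ ν·ξ):
  F: 271 − 1(94.58) = 176.4
  G: 0 + 2(94.58) − 1(153.1) = 36.04
  D: 0 + 1(153.1) = 153.1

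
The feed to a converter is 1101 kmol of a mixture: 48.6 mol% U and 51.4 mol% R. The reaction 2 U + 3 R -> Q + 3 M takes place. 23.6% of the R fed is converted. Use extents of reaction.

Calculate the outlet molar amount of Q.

44.5 kmol

R reacted = 0.236 × 565.9 = 133.6 kmol; ν_R = −3, so ξ = 133.6/3 = 44.52 kmol.
Outlet amounts (n = n₀ + ν ξ):
  U: 535.1 − 2(44.52) = 446
  R: 565.9 − 3(44.52) = 432.4
  Q: 0 + 1(44.52) = 44.52
  M: 0 + 3(44.52) = 133.6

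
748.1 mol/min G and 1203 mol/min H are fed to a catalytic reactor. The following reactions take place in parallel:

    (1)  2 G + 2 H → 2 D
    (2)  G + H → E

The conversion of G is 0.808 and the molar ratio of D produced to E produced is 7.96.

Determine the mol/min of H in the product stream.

599 mol/min

Conversion of G: G consumed = 0.808 × 748.1 = 604.5 mol/min = 2ξ₁ + 1ξ₂.
Selectivity: 2ξ₁ / (1ξ₂) = 7.96 → ξ₁ = 3.98 ξ₂.
Substitute: (2·3.98 + 1) ξ₂ = 604.5 → ξ₂ = 67.46 mol/min, ξ₁ = 268.5 mol/min.
Outlet amounts (n = n₀ + Σ ν·ξ):
  G: 748.1 − 2(268.5) − 1(67.46) = 143.6
  H: 1203 − 2(268.5) − 1(67.46) = 598.5
  D: 0 + 2(268.5) = 537
  E: 0 + 1(67.46) = 67.46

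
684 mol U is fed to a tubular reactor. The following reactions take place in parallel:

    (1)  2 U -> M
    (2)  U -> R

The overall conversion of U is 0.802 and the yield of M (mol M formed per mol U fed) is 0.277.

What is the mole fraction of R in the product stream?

Yield of M: 1ξ₁ / 684 = 0.277 → ξ₁ = 189.5 mol.
Conversion of U: 2ξ₁ + 1ξ₂ = 0.802 × 684 = 548.6 → ξ₂ = 169.6 mol.
Outlet amounts (n = n₀ + Σ ν·ξ):
  U: 684 − 2(189.5) − 1(169.6) = 135.4
  M: 0 + 1(189.5) = 189.5
  R: 0 + 1(169.6) = 169.6
Total out = 494.5 mol; y_R = 169.6 / 494.5 = 0.343.

0.343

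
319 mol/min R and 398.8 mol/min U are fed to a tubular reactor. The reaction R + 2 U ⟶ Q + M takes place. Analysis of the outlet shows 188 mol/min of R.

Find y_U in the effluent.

0.233

For R: n = n₀ − 1ξ → 188 = 319 − 1ξ, giving ξ = 131 mol/min.
Outlet amounts (n = n₀ + ν ξ):
  R: 319 − 1(131) = 188
  U: 398.8 − 2(131) = 136.8
  Q: 0 + 1(131) = 131
  M: 0 + 1(131) = 131
Total out = 586.8 mol/min; y_U = 136.8 / 586.8 = 0.2331.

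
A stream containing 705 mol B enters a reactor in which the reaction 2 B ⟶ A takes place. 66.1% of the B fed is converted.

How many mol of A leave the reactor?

233 mol

B reacted = 0.661 × 705 = 466 mol; ν_B = −2, so ξ = 466/2 = 233 mol.
Outlet amounts (n = n₀ + ν ξ):
  B: 705 − 2(233) = 239
  A: 0 + 1(233) = 233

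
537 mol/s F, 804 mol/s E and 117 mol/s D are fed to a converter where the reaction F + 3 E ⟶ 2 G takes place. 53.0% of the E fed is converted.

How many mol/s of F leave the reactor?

395 mol/s

E reacted = 0.53 × 804 = 426.1 mol/s; ν_E = −3, so ξ = 426.1/3 = 142 mol/s.
Outlet amounts (n = n₀ + ν ξ):
  F: 537 − 1(142) = 395
  E: 804 − 3(142) = 377.9
  G: 0 + 2(142) = 284.1
  D: 117 (inert)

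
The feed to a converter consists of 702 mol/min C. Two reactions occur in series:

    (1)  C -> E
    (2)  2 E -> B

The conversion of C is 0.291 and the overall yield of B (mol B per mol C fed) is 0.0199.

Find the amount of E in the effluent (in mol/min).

Conversion of C: C consumed = 1ξ₁ = 0.291 × 702 → ξ₁ = 204.3 mol/min.
Yield of B: 1ξ₂ / 702 = 0.0199 → ξ₂ = 13.97 mol/min.
Outlet amounts (n = n₀ + Σ ν·ξ):
  C: 702 − 1(204.3) = 497.7
  E: 0 + 1(204.3) − 2(13.97) = 176.3
  B: 0 + 1(13.97) = 13.97

176 mol/min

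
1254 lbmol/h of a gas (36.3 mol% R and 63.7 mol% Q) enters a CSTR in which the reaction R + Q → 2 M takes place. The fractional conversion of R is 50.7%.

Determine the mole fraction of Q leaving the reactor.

0.453

R reacted = 0.507 × 455.2 = 230.8 lbmol/h; ν_R = −1, so ξ = 230.8/1 = 230.8 lbmol/h.
Outlet amounts (n = n₀ + ν ξ):
  R: 455.2 − 1(230.8) = 224.4
  Q: 798.8 − 1(230.8) = 568
  M: 0 + 2(230.8) = 461.6
Total out = 1254 lbmol/h; y_Q = 568 / 1254 = 0.453.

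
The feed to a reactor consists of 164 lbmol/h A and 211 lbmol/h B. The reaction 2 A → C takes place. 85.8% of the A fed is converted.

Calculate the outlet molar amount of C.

A reacted = 0.858 × 164 = 140.7 lbmol/h; ν_A = −2, so ξ = 140.7/2 = 70.36 lbmol/h.
Outlet amounts (n = n₀ + ν ξ):
  A: 164 − 2(70.36) = 23.29
  C: 0 + 1(70.36) = 70.36
  B: 211 (inert)

70.4 lbmol/h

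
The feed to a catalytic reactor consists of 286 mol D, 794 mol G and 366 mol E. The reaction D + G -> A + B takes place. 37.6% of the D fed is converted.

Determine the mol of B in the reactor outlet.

D reacted = 0.376 × 286 = 107.5 mol; ν_D = −1, so ξ = 107.5/1 = 107.5 mol.
Outlet amounts (n = n₀ + ν ξ):
  D: 286 − 1(107.5) = 178.5
  G: 794 − 1(107.5) = 686.5
  A: 0 + 1(107.5) = 107.5
  B: 0 + 1(107.5) = 107.5
  E: 366 (inert)

108 mol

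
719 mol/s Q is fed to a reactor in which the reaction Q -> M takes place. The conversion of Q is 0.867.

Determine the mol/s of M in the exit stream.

Q reacted = 0.867 × 719 = 623.4 mol/s; ν_Q = −1, so ξ = 623.4/1 = 623.4 mol/s.
Outlet amounts (n = n₀ + ν ξ):
  Q: 719 − 1(623.4) = 95.63
  M: 0 + 1(623.4) = 623.4

623 mol/s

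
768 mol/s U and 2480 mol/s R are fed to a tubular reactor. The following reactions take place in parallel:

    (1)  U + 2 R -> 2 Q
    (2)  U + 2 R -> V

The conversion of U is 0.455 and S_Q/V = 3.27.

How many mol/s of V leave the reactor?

Conversion of U: U consumed = 0.455 × 768 = 349.4 mol/s = 1ξ₁ + 1ξ₂.
Selectivity: 2ξ₁ / (1ξ₂) = 3.27 → ξ₁ = 1.635 ξ₂.
Substitute: (1·1.635 + 1) ξ₂ = 349.4 → ξ₂ = 132.6 mol/s, ξ₁ = 216.8 mol/s.
Outlet amounts (n = n₀ + Σ ν·ξ):
  U: 768 − 1(216.8) − 1(132.6) = 418.6
  R: 2480 − 2(216.8) − 2(132.6) = 1781
  Q: 0 + 2(216.8) = 433.7
  V: 0 + 1(132.6) = 132.6

133 mol/s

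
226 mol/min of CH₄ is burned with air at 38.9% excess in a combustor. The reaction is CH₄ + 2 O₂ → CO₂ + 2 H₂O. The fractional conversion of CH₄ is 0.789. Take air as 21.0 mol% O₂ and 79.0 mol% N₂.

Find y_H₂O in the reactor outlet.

Stoichiometric O₂ = 2 × 226 = 452 mol/min; O₂ fed = 452 × 1.389 = 627.8 mol/min.
N₂ fed = 627.8 × 79/21 = 2362 mol/min.
Fuel reacted = 0.789 × 226 → ξ = 178.3 mol/min.
Outlet (n = n₀ + ν ξ):
  CH₄: 226 − 1(178.3) = 47.69
  O₂: 627.8 − 2(178.3) = 271.2
  N₂: 2362 (inert)
  CO₂: 0 + 1(178.3) = 178.3
  H₂O: 0 + 2(178.3) = 356.6
Total out = 3216 mol/min; y_H₂O = 356.6 / 3216 = 0.1109.

0.111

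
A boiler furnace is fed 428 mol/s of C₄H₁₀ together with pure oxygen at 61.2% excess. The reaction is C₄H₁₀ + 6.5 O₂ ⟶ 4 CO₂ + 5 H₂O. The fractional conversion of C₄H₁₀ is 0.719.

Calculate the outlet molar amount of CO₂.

1230 mol/s

Stoichiometric O₂ = 6.5 × 428 = 2782 mol/s; O₂ fed = 2782 × 1.612 = 4485 mol/s.
Fuel reacted = 0.719 × 428 → ξ = 307.7 mol/s.
Outlet (n = n₀ + ν ξ):
  C₄H₁₀: 428 − 1(307.7) = 120.3
  O₂: 4485 − 6.5(307.7) = 2484
  CO₂: 0 + 4(307.7) = 1231
  H₂O: 0 + 5(307.7) = 1539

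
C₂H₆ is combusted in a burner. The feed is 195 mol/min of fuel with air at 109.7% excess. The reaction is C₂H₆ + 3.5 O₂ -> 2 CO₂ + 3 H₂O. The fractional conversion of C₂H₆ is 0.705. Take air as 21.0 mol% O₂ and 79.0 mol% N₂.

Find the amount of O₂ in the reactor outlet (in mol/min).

Stoichiometric O₂ = 3.5 × 195 = 682.5 mol/min; O₂ fed = 682.5 × 2.097 = 1431 mol/min.
N₂ fed = 1431 × 79/21 = 5384 mol/min.
Fuel reacted = 0.705 × 195 → ξ = 137.5 mol/min.
Outlet (n = n₀ + ν ξ):
  C₂H₆: 195 − 1(137.5) = 57.53
  O₂: 1431 − 3.5(137.5) = 950
  N₂: 5384 (inert)
  CO₂: 0 + 2(137.5) = 274.9
  H₂O: 0 + 3(137.5) = 412.4

950 mol/min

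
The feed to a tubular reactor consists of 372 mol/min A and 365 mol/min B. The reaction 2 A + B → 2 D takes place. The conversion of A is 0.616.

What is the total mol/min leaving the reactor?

A reacted = 0.616 × 372 = 229.2 mol/min; ν_A = −2, so ξ = 229.2/2 = 114.6 mol/min.
Outlet amounts (n = n₀ + ν ξ):
  A: 372 − 2(114.6) = 142.8
  B: 365 − 1(114.6) = 250.4
  D: 0 + 2(114.6) = 229.2
Total out = 142.8 + 250.4 + 229.2 = 622.4 mol/min.

622 mol/min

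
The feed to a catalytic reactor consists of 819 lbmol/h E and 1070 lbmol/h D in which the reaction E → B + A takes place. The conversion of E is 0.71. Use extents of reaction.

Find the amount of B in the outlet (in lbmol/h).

E reacted = 0.71 × 819 = 581.5 lbmol/h; ν_E = −1, so ξ = 581.5/1 = 581.5 lbmol/h.
Outlet amounts (n = n₀ + ν ξ):
  E: 819 − 1(581.5) = 237.5
  B: 0 + 1(581.5) = 581.5
  A: 0 + 1(581.5) = 581.5
  D: 1070 (inert)

581 lbmol/h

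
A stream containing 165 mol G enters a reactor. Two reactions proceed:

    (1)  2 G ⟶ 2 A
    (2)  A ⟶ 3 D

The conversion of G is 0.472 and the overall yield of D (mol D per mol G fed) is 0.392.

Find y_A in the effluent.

0.271

Conversion of G: G consumed = 2ξ₁ = 0.472 × 165 → ξ₁ = 38.94 mol.
Yield of D: 3ξ₂ / 165 = 0.392 → ξ₂ = 21.56 mol.
Outlet amounts (n = n₀ + Σ ν·ξ):
  G: 165 − 2(38.94) = 87.12
  A: 0 + 2(38.94) − 1(21.56) = 56.32
  D: 0 + 3(21.56) = 64.68
Total out = 208.1 mol; y_A = 56.32 / 208.1 = 0.2706.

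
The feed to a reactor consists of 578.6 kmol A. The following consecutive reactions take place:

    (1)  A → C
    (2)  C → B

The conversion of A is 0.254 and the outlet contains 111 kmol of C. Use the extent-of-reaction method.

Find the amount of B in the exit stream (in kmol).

Conversion of A: A consumed = 1ξ₁ = 0.254 × 578.6 → ξ₁ = 147 kmol.
C balance: n_C = 0 + 1ξ₁ − 1ξ₂ = 111 → ξ₂ = (1·147 − 111)/1 = 35.96 kmol.
Outlet amounts (n = n₀ + Σ ν·ξ):
  A: 578.6 − 1(147) = 431.6
  C: 0 + 1(147) − 1(35.96) = 111
  B: 0 + 1(35.96) = 35.96

36 kmol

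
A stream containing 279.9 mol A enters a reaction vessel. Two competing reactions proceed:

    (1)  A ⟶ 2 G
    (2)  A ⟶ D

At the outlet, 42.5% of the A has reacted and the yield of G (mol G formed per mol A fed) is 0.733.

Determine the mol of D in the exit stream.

Yield of G: 2ξ₁ / 279.9 = 0.733 → ξ₁ = 102.6 mol.
Conversion of A: 1ξ₁ + 1ξ₂ = 0.425 × 279.9 = 119 → ξ₂ = 16.37 mol.
Outlet amounts (n = n₀ + Σ ν·ξ):
  A: 279.9 − 1(102.6) − 1(16.37) = 160.9
  G: 0 + 2(102.6) = 205.2
  D: 0 + 1(16.37) = 16.37

16.4 mol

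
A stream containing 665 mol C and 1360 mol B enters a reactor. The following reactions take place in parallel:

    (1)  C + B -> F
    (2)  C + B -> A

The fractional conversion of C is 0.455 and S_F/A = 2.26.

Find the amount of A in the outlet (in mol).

Conversion of C: C consumed = 0.455 × 665 = 302.6 mol = 1ξ₁ + 1ξ₂.
Selectivity: 1ξ₁ / (1ξ₂) = 2.26 → ξ₁ = 2.26 ξ₂.
Substitute: (1·2.26 + 1) ξ₂ = 302.6 → ξ₂ = 92.81 mol, ξ₁ = 209.8 mol.
Outlet amounts (n = n₀ + Σ ν·ξ):
  C: 665 − 1(209.8) − 1(92.81) = 362.4
  B: 1360 − 1(209.8) − 1(92.81) = 1057
  F: 0 + 1(209.8) = 209.8
  A: 0 + 1(92.81) = 92.81

92.8 mol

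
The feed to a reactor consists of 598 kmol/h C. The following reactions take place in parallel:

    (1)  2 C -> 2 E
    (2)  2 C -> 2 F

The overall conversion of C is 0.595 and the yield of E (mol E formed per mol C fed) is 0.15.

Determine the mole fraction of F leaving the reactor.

Yield of E: 2ξ₁ / 598 = 0.15 → ξ₁ = 44.85 kmol/h.
Conversion of C: 2ξ₁ + 2ξ₂ = 0.595 × 598 = 355.8 → ξ₂ = 133.1 kmol/h.
Outlet amounts (n = n₀ + Σ ν·ξ):
  C: 598 − 2(44.85) − 2(133.1) = 242.2
  E: 0 + 2(44.85) = 89.7
  F: 0 + 2(133.1) = 266.1
Total out = 598 kmol/h; y_F = 266.1 / 598 = 0.445.

0.445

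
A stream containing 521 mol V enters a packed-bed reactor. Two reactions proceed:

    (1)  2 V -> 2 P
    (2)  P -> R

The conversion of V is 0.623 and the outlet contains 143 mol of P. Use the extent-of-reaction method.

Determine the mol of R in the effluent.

182 mol

Conversion of V: V consumed = 2ξ₁ = 0.623 × 521 → ξ₁ = 162.3 mol.
P balance: n_P = 0 + 2ξ₁ − 1ξ₂ = 143 → ξ₂ = (2·162.3 − 143)/1 = 181.6 mol.
Outlet amounts (n = n₀ + Σ ν·ξ):
  V: 521 − 2(162.3) = 196.4
  P: 0 + 2(162.3) − 1(181.6) = 143
  R: 0 + 1(181.6) = 181.6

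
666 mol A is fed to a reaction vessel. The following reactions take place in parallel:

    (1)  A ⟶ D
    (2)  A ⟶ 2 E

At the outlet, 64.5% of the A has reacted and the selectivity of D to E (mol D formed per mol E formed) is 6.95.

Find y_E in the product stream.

0.083

Conversion of A: A consumed = 0.645 × 666 = 429.6 mol = 1ξ₁ + 1ξ₂.
Selectivity: 1ξ₁ / (2ξ₂) = 6.95 → ξ₁ = 13.9 ξ₂.
Substitute: (1·13.9 + 1) ξ₂ = 429.6 → ξ₂ = 28.83 mol, ξ₁ = 400.7 mol.
Outlet amounts (n = n₀ + Σ ν·ξ):
  A: 666 − 1(400.7) − 1(28.83) = 236.4
  D: 0 + 1(400.7) = 400.7
  E: 0 + 2(28.83) = 57.66
Total out = 694.8 mol; y_E = 57.66 / 694.8 = 0.08298.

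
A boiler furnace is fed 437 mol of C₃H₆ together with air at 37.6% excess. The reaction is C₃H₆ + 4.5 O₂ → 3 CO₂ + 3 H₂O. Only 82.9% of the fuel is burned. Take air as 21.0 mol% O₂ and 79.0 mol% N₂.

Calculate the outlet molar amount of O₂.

Stoichiometric O₂ = 4.5 × 437 = 1966 mol; O₂ fed = 1966 × 1.376 = 2706 mol.
N₂ fed = 2706 × 79/21 = 10180 mol.
Fuel reacted = 0.829 × 437 → ξ = 362.3 mol.
Outlet (n = n₀ + ν ξ):
  C₃H₆: 437 − 1(362.3) = 74.73
  O₂: 2706 − 4.5(362.3) = 1076
  N₂: 10180 (inert)
  CO₂: 0 + 3(362.3) = 1087
  H₂O: 0 + 3(362.3) = 1087

1080 mol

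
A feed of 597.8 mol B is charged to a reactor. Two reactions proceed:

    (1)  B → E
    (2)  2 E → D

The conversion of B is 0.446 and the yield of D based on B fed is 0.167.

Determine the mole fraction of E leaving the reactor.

0.134

Conversion of B: B consumed = 1ξ₁ = 0.446 × 597.8 → ξ₁ = 266.6 mol.
Yield of D: 1ξ₂ / 597.8 = 0.167 → ξ₂ = 99.83 mol.
Outlet amounts (n = n₀ + Σ ν·ξ):
  B: 597.8 − 1(266.6) = 331.2
  E: 0 + 1(266.6) − 2(99.83) = 66.95
  D: 0 + 1(99.83) = 99.83
Total out = 498 mol; y_E = 66.95 / 498 = 0.1345.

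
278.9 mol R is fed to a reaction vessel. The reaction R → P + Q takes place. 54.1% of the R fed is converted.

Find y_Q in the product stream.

0.351

R reacted = 0.541 × 278.9 = 150.9 mol; ν_R = −1, so ξ = 150.9/1 = 150.9 mol.
Outlet amounts (n = n₀ + ν ξ):
  R: 278.9 − 1(150.9) = 128
  P: 0 + 1(150.9) = 150.9
  Q: 0 + 1(150.9) = 150.9
Total out = 429.8 mol; y_Q = 150.9 / 429.8 = 0.3511.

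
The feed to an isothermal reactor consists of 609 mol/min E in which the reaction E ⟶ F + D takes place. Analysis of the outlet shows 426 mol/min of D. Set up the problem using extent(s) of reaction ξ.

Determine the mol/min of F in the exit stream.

426 mol/min

For D: n = n₀ + 1ξ → 426 = 0 + 1ξ, giving ξ = 426 mol/min.
Outlet amounts (n = n₀ + ν ξ):
  E: 609 − 1(426) = 183
  F: 0 + 1(426) = 426
  D: 0 + 1(426) = 426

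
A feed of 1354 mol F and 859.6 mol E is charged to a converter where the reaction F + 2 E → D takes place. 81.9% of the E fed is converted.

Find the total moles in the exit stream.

E reacted = 0.819 × 859.6 = 704 mol; ν_E = −2, so ξ = 704/2 = 352 mol.
Outlet amounts (n = n₀ + ν ξ):
  F: 1354 − 1(352) = 1002
  E: 859.6 − 2(352) = 155.6
  D: 0 + 1(352) = 352
Total out = 1002 + 155.6 + 352 = 1510 mol.

1510 mol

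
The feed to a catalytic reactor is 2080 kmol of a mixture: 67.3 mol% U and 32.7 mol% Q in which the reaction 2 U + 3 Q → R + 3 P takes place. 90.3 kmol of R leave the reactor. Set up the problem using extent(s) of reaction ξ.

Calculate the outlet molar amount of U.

For R: n = n₀ + 1ξ → 90.3 = 0 + 1ξ, giving ξ = 90.3 kmol.
Outlet amounts (n = n₀ + ν ξ):
  U: 1400 − 2(90.3) = 1219
  Q: 680.2 − 3(90.3) = 409.3
  R: 0 + 1(90.3) = 90.3
  P: 0 + 3(90.3) = 270.9

1220 kmol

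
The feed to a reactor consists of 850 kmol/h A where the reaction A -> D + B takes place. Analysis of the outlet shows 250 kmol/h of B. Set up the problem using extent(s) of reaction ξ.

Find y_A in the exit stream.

For B: n = n₀ + 1ξ → 250 = 0 + 1ξ, giving ξ = 250 kmol/h.
Outlet amounts (n = n₀ + ν ξ):
  A: 850 − 1(250) = 600
  D: 0 + 1(250) = 250
  B: 0 + 1(250) = 250
Total out = 1100 kmol/h; y_A = 600 / 1100 = 0.5455.

0.545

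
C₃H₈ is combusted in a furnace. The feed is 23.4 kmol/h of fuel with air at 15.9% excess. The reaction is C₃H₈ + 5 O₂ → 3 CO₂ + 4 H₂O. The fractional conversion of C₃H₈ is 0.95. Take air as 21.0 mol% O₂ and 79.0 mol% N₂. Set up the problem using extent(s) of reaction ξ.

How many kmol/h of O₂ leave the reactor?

24.5 kmol/h

Stoichiometric O₂ = 5 × 23.4 = 117 kmol/h; O₂ fed = 117 × 1.159 = 135.6 kmol/h.
N₂ fed = 135.6 × 79/21 = 510.1 kmol/h.
Fuel reacted = 0.95 × 23.4 → ξ = 22.23 kmol/h.
Outlet (n = n₀ + ν ξ):
  C₃H₈: 23.4 − 1(22.23) = 1.17
  O₂: 135.6 − 5(22.23) = 24.45
  N₂: 510.1 (inert)
  CO₂: 0 + 3(22.23) = 66.69
  H₂O: 0 + 4(22.23) = 88.92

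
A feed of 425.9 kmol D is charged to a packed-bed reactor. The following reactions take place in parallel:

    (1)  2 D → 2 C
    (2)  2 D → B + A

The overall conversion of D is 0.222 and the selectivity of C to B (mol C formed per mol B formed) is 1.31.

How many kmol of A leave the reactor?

28.6 kmol

Conversion of D: D consumed = 0.222 × 425.9 = 94.55 kmol = 2ξ₁ + 2ξ₂.
Selectivity: 2ξ₁ / (1ξ₂) = 1.31 → ξ₁ = 0.655 ξ₂.
Substitute: (2·0.655 + 2) ξ₂ = 94.55 → ξ₂ = 28.56 kmol, ξ₁ = 18.71 kmol.
Outlet amounts (n = n₀ + Σ ν·ξ):
  D: 425.9 − 2(18.71) − 2(28.56) = 331.4
  C: 0 + 2(18.71) = 37.42
  B: 0 + 1(28.56) = 28.56
  A: 0 + 1(28.56) = 28.56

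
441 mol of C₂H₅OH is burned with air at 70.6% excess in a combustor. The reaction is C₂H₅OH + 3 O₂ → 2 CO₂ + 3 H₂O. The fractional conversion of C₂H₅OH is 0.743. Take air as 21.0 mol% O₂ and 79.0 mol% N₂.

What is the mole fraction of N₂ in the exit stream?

0.737

Stoichiometric O₂ = 3 × 441 = 1323 mol; O₂ fed = 1323 × 1.706 = 2257 mol.
N₂ fed = 2257 × 79/21 = 8491 mol.
Fuel reacted = 0.743 × 441 → ξ = 327.7 mol.
Outlet (n = n₀ + ν ξ):
  C₂H₅OH: 441 − 1(327.7) = 113.3
  O₂: 2257 − 3(327.7) = 1274
  N₂: 8491 (inert)
  CO₂: 0 + 2(327.7) = 655.3
  H₂O: 0 + 3(327.7) = 983
Total out = 11520 mol; y_N₂ = 8491 / 11520 = 0.7373.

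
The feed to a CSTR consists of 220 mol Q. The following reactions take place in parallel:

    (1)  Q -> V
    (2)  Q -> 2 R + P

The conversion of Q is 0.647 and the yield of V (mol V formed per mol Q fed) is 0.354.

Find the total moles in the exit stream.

Yield of V: 1ξ₁ / 220 = 0.354 → ξ₁ = 77.88 mol.
Conversion of Q: 1ξ₁ + 1ξ₂ = 0.647 × 220 = 142.3 → ξ₂ = 64.46 mol.
Outlet amounts (n = n₀ + Σ ν·ξ):
  Q: 220 − 1(77.88) − 1(64.46) = 77.66
  V: 0 + 1(77.88) = 77.88
  R: 0 + 2(64.46) = 128.9
  P: 0 + 1(64.46) = 64.46
Total out = 77.66 + 77.88 + 128.9 + 64.46 = 348.9 mol.

349 mol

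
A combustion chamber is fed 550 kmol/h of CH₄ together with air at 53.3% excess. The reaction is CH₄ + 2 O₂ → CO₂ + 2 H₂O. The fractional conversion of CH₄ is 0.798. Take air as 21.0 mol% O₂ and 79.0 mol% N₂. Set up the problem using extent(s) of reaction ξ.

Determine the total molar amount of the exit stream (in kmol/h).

8580 kmol/h

Stoichiometric O₂ = 2 × 550 = 1100 kmol/h; O₂ fed = 1100 × 1.533 = 1686 kmol/h.
N₂ fed = 1686 × 79/21 = 6344 kmol/h.
Fuel reacted = 0.798 × 550 → ξ = 438.9 kmol/h.
Outlet (n = n₀ + ν ξ):
  CH₄: 550 − 1(438.9) = 111.1
  O₂: 1686 − 2(438.9) = 808.5
  N₂: 6344 (inert)
  CO₂: 0 + 1(438.9) = 438.9
  H₂O: 0 + 2(438.9) = 877.8
Total out = 111.1 + 808.5 + 6344 + 438.9 + 877.8 = 8580 kmol/h.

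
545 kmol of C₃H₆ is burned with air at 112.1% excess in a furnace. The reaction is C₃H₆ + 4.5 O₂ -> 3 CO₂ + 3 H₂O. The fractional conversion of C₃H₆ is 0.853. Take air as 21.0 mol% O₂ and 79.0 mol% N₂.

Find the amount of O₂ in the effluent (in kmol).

3110 kmol

Stoichiometric O₂ = 4.5 × 545 = 2452 kmol; O₂ fed = 2452 × 2.121 = 5202 kmol.
N₂ fed = 5202 × 79/21 = 19570 kmol.
Fuel reacted = 0.853 × 545 → ξ = 464.9 kmol.
Outlet (n = n₀ + ν ξ):
  C₃H₆: 545 − 1(464.9) = 80.12
  O₂: 5202 − 4.5(464.9) = 3110
  N₂: 19570 (inert)
  CO₂: 0 + 3(464.9) = 1395
  H₂O: 0 + 3(464.9) = 1395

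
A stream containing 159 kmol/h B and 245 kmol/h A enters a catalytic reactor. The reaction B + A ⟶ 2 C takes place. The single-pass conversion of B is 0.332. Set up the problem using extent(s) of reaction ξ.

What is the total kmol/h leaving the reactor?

404 kmol/h

B reacted = 0.332 × 159 = 52.79 kmol/h; ν_B = −1, so ξ = 52.79/1 = 52.79 kmol/h.
Outlet amounts (n = n₀ + ν ξ):
  B: 159 − 1(52.79) = 106.2
  A: 245 − 1(52.79) = 192.2
  C: 0 + 2(52.79) = 105.6
Total out = 106.2 + 192.2 + 105.6 = 404 kmol/h.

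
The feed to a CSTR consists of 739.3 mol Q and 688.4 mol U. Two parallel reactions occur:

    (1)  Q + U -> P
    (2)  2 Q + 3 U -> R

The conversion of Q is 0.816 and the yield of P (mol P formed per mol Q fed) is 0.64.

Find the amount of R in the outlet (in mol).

Yield of P: 1ξ₁ / 739.3 = 0.64 → ξ₁ = 473.2 mol.
Conversion of Q: 1ξ₁ + 2ξ₂ = 0.816 × 739.3 = 603.3 → ξ₂ = 65.06 mol.
Outlet amounts (n = n₀ + Σ ν·ξ):
  Q: 739.3 − 1(473.2) − 2(65.06) = 136
  U: 688.4 − 1(473.2) − 3(65.06) = 20.07
  P: 0 + 1(473.2) = 473.2
  R: 0 + 1(65.06) = 65.06

65.1 mol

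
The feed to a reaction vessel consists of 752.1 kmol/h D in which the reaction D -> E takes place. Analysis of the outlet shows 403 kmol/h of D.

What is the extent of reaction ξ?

For D: n = n₀ − 1ξ → 403 = 752.1 − 1ξ, giving ξ = 349.1 kmol/h.
Outlet amounts (n = n₀ + ν ξ):
  D: 752.1 − 1(349.1) = 403
  E: 0 + 1(349.1) = 349.1

ξ = 349 kmol/h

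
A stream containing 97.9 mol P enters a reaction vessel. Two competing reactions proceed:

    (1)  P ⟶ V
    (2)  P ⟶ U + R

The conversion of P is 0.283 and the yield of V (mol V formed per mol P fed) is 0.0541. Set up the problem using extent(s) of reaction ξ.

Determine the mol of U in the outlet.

22.4 mol

Yield of V: 1ξ₁ / 97.9 = 0.0541 → ξ₁ = 5.296 mol.
Conversion of P: 1ξ₁ + 1ξ₂ = 0.283 × 97.9 = 27.71 → ξ₂ = 22.41 mol.
Outlet amounts (n = n₀ + Σ ν·ξ):
  P: 97.9 − 1(5.296) − 1(22.41) = 70.19
  V: 0 + 1(5.296) = 5.296
  U: 0 + 1(22.41) = 22.41
  R: 0 + 1(22.41) = 22.41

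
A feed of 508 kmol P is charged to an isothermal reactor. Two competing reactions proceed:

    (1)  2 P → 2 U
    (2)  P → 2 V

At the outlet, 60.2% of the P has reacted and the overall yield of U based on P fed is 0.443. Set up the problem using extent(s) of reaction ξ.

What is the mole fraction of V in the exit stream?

Yield of U: 2ξ₁ / 508 = 0.443 → ξ₁ = 112.5 kmol.
Conversion of P: 2ξ₁ + 1ξ₂ = 0.602 × 508 = 305.8 → ξ₂ = 80.77 kmol.
Outlet amounts (n = n₀ + Σ ν·ξ):
  P: 508 − 2(112.5) − 1(80.77) = 202.2
  U: 0 + 2(112.5) = 225
  V: 0 + 2(80.77) = 161.5
Total out = 588.8 kmol; y_V = 161.5 / 588.8 = 0.2744.

0.274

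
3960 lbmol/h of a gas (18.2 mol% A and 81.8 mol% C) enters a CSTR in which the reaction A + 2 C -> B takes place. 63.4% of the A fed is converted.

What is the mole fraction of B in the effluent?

0.15

A reacted = 0.634 × 720.7 = 456.9 lbmol/h; ν_A = −1, so ξ = 456.9/1 = 456.9 lbmol/h.
Outlet amounts (n = n₀ + ν ξ):
  A: 720.7 − 1(456.9) = 263.8
  C: 3239 − 2(456.9) = 2325
  B: 0 + 1(456.9) = 456.9
Total out = 3046 lbmol/h; y_B = 456.9 / 3046 = 0.15.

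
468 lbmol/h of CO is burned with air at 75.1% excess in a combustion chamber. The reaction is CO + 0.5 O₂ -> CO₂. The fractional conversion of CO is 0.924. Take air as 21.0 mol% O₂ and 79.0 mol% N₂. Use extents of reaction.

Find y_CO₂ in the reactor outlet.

0.196

Stoichiometric O₂ = 0.5 × 468 = 234 lbmol/h; O₂ fed = 234 × 1.751 = 409.7 lbmol/h.
N₂ fed = 409.7 × 79/21 = 1541 lbmol/h.
Fuel reacted = 0.924 × 468 → ξ = 432.4 lbmol/h.
Outlet (n = n₀ + ν ξ):
  CO: 468 − 1(432.4) = 35.57
  O₂: 409.7 − 0.5(432.4) = 193.5
  N₂: 1541 (inert)
  CO₂: 0 + 1(432.4) = 432.4
Total out = 2203 lbmol/h; y_CO₂ = 432.4 / 2203 = 0.1963.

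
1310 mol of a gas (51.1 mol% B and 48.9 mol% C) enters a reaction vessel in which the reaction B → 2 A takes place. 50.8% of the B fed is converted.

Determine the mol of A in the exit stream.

B reacted = 0.508 × 669.4 = 340.1 mol; ν_B = −1, so ξ = 340.1/1 = 340.1 mol.
Outlet amounts (n = n₀ + ν ξ):
  B: 669.4 − 1(340.1) = 329.3
  A: 0 + 2(340.1) = 680.1
  C: 640.6 (inert)

680 mol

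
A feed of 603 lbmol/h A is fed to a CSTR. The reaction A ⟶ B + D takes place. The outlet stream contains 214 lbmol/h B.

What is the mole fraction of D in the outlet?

0.262

For B: n = n₀ + 1ξ → 214 = 0 + 1ξ, giving ξ = 214 lbmol/h.
Outlet amounts (n = n₀ + ν ξ):
  A: 603 − 1(214) = 389
  B: 0 + 1(214) = 214
  D: 0 + 1(214) = 214
Total out = 817 lbmol/h; y_D = 214 / 817 = 0.2619.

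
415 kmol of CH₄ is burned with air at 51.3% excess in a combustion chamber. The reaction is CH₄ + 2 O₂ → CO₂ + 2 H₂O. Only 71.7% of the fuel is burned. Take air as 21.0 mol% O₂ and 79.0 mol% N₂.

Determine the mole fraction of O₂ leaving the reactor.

0.103

Stoichiometric O₂ = 2 × 415 = 830 kmol; O₂ fed = 830 × 1.513 = 1256 kmol.
N₂ fed = 1256 × 79/21 = 4724 kmol.
Fuel reacted = 0.717 × 415 → ξ = 297.6 kmol.
Outlet (n = n₀ + ν ξ):
  CH₄: 415 − 1(297.6) = 117.4
  O₂: 1256 − 2(297.6) = 660.7
  N₂: 4724 (inert)
  CO₂: 0 + 1(297.6) = 297.6
  H₂O: 0 + 2(297.6) = 595.1
Total out = 6395 kmol; y_O₂ = 660.7 / 6395 = 0.1033.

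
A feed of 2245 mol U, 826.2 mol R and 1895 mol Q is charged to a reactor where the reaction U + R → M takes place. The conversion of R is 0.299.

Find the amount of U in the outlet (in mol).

2000 mol

R reacted = 0.299 × 826.2 = 247 mol; ν_R = −1, so ξ = 247/1 = 247 mol.
Outlet amounts (n = n₀ + ν ξ):
  U: 2245 − 1(247) = 1998
  R: 826.2 − 1(247) = 579.2
  M: 0 + 1(247) = 247
  Q: 1895 (inert)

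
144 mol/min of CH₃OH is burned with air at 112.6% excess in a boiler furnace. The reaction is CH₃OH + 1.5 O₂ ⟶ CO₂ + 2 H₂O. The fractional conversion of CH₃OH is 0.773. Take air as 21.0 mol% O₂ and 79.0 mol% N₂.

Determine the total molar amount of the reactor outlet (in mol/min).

2390 mol/min

Stoichiometric O₂ = 1.5 × 144 = 216 mol/min; O₂ fed = 216 × 2.126 = 459.2 mol/min.
N₂ fed = 459.2 × 79/21 = 1728 mol/min.
Fuel reacted = 0.773 × 144 → ξ = 111.3 mol/min.
Outlet (n = n₀ + ν ξ):
  CH₃OH: 144 − 1(111.3) = 32.69
  O₂: 459.2 − 1.5(111.3) = 292.2
  N₂: 1728 (inert)
  CO₂: 0 + 1(111.3) = 111.3
  H₂O: 0 + 2(111.3) = 222.6
Total out = 32.69 + 292.2 + 1728 + 111.3 + 222.6 = 2386 mol/min.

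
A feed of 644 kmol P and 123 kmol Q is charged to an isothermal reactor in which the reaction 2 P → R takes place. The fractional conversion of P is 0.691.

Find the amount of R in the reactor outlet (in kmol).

P reacted = 0.691 × 644 = 445 kmol; ν_P = −2, so ξ = 445/2 = 222.5 kmol.
Outlet amounts (n = n₀ + ν ξ):
  P: 644 − 2(222.5) = 199
  R: 0 + 1(222.5) = 222.5
  Q: 123 (inert)

223 kmol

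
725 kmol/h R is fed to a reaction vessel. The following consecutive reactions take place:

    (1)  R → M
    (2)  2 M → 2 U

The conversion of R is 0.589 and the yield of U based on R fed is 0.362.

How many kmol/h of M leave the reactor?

Conversion of R: R consumed = 1ξ₁ = 0.589 × 725 → ξ₁ = 427 kmol/h.
Yield of U: 2ξ₂ / 725 = 0.362 → ξ₂ = 131.2 kmol/h.
Outlet amounts (n = n₀ + Σ ν·ξ):
  R: 725 − 1(427) = 298
  M: 0 + 1(427) − 2(131.2) = 164.6
  U: 0 + 2(131.2) = 262.4

165 kmol/h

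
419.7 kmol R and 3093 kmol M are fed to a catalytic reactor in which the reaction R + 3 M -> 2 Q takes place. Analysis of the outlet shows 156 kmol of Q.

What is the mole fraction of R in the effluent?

For Q: n = n₀ + 2ξ → 156 = 0 + 2ξ, giving ξ = 78 kmol.
Outlet amounts (n = n₀ + ν ξ):
  R: 419.7 − 1(78) = 341.7
  M: 3093 − 3(78) = 2859
  Q: 0 + 2(78) = 156
Total out = 3357 kmol; y_R = 341.7 / 3357 = 0.1018.

0.102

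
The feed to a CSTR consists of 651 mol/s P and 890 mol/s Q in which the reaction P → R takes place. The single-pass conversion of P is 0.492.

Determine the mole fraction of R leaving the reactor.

P reacted = 0.492 × 651 = 320.3 mol/s; ν_P = −1, so ξ = 320.3/1 = 320.3 mol/s.
Outlet amounts (n = n₀ + ν ξ):
  P: 651 − 1(320.3) = 330.7
  R: 0 + 1(320.3) = 320.3
  Q: 890 (inert)
Total out = 1541 mol/s; y_R = 320.3 / 1541 = 0.2078.

0.208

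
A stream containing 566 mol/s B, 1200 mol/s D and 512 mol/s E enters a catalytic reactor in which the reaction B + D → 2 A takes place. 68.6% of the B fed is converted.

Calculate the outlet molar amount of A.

777 mol/s

B reacted = 0.686 × 566 = 388.3 mol/s; ν_B = −1, so ξ = 388.3/1 = 388.3 mol/s.
Outlet amounts (n = n₀ + ν ξ):
  B: 566 − 1(388.3) = 177.7
  D: 1200 − 1(388.3) = 811.7
  A: 0 + 2(388.3) = 776.6
  E: 512 (inert)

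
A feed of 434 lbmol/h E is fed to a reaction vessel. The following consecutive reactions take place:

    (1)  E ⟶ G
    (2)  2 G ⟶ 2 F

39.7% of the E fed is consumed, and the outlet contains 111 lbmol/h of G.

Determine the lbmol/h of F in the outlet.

Conversion of E: E consumed = 1ξ₁ = 0.397 × 434 → ξ₁ = 172.3 lbmol/h.
G balance: n_G = 0 + 1ξ₁ − 2ξ₂ = 111 → ξ₂ = (1·172.3 − 111)/2 = 30.65 lbmol/h.
Outlet amounts (n = n₀ + Σ ν·ξ):
  E: 434 − 1(172.3) = 261.7
  G: 0 + 1(172.3) − 2(30.65) = 111
  F: 0 + 2(30.65) = 61.3

61.3 lbmol/h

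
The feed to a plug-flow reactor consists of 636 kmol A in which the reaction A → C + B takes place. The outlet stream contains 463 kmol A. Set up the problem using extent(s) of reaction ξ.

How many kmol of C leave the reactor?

For A: n = n₀ − 1ξ → 463 = 636 − 1ξ, giving ξ = 173 kmol.
Outlet amounts (n = n₀ + ν ξ):
  A: 636 − 1(173) = 463
  C: 0 + 1(173) = 173
  B: 0 + 1(173) = 173

173 kmol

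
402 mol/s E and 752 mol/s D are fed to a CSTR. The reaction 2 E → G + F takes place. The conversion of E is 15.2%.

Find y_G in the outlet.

E reacted = 0.152 × 402 = 61.1 mol/s; ν_E = −2, so ξ = 61.1/2 = 30.55 mol/s.
Outlet amounts (n = n₀ + ν ξ):
  E: 402 − 2(30.55) = 340.9
  G: 0 + 1(30.55) = 30.55
  F: 0 + 1(30.55) = 30.55
  D: 752 (inert)
Total out = 1154 mol/s; y_G = 30.55 / 1154 = 0.02647.

0.0265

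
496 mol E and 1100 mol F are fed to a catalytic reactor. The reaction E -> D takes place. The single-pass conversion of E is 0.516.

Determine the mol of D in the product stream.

256 mol

E reacted = 0.516 × 496 = 255.9 mol; ν_E = −1, so ξ = 255.9/1 = 255.9 mol.
Outlet amounts (n = n₀ + ν ξ):
  E: 496 − 1(255.9) = 240.1
  D: 0 + 1(255.9) = 255.9
  F: 1100 (inert)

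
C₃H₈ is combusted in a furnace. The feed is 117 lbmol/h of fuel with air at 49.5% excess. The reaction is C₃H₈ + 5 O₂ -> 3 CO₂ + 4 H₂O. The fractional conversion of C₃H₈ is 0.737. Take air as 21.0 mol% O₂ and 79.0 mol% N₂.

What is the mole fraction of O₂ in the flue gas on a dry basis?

Stoichiometric O₂ = 5 × 117 = 585 lbmol/h; O₂ fed = 585 × 1.495 = 874.6 lbmol/h.
N₂ fed = 874.6 × 79/21 = 3290 lbmol/h.
Fuel reacted = 0.737 × 117 → ξ = 86.23 lbmol/h.
Outlet (n = n₀ + ν ξ):
  C₃H₈: 117 − 1(86.23) = 30.77
  O₂: 874.6 − 5(86.23) = 443.4
  N₂: 3290 (inert)
  CO₂: 0 + 3(86.23) = 258.7
  H₂O: 0 + 4(86.23) = 344.9
Dry total = 4023 lbmol/h; y_O₂ (dry) = 443.4 / 4023 = 0.1102.

0.11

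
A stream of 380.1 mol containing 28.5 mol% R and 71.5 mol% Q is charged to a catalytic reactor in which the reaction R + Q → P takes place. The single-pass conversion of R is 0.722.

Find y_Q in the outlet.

0.641

R reacted = 0.722 × 108.3 = 78.21 mol; ν_R = −1, so ξ = 78.21/1 = 78.21 mol.
Outlet amounts (n = n₀ + ν ξ):
  R: 108.3 − 1(78.21) = 30.12
  Q: 271.8 − 1(78.21) = 193.6
  P: 0 + 1(78.21) = 78.21
Total out = 301.9 mol; y_Q = 193.6 / 301.9 = 0.6412.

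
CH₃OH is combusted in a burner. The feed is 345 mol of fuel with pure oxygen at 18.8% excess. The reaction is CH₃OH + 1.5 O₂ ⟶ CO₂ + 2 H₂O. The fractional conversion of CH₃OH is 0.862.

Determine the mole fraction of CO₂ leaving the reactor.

0.268

Stoichiometric O₂ = 1.5 × 345 = 517.5 mol; O₂ fed = 517.5 × 1.188 = 614.8 mol.
Fuel reacted = 0.862 × 345 → ξ = 297.4 mol.
Outlet (n = n₀ + ν ξ):
  CH₃OH: 345 − 1(297.4) = 47.61
  O₂: 614.8 − 1.5(297.4) = 168.7
  CO₂: 0 + 1(297.4) = 297.4
  H₂O: 0 + 2(297.4) = 594.8
Total out = 1108 mol; y_CO₂ = 297.4 / 1108 = 0.2683.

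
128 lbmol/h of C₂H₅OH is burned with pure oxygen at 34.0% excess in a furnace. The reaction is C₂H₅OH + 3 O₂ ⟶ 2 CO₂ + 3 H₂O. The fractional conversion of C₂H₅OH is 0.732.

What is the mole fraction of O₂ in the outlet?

0.317

Stoichiometric O₂ = 3 × 128 = 384 lbmol/h; O₂ fed = 384 × 1.340 = 514.6 lbmol/h.
Fuel reacted = 0.732 × 128 → ξ = 93.7 lbmol/h.
Outlet (n = n₀ + ν ξ):
  C₂H₅OH: 128 − 1(93.7) = 34.3
  O₂: 514.6 − 3(93.7) = 233.5
  CO₂: 0 + 2(93.7) = 187.4
  H₂O: 0 + 3(93.7) = 281.1
Total out = 736.3 lbmol/h; y_O₂ = 233.5 / 736.3 = 0.3171.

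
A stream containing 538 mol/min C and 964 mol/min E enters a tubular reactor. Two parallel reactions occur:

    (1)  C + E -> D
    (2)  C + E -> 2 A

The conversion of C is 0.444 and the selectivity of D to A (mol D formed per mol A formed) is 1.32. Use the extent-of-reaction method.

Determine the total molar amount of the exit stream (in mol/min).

Conversion of C: C consumed = 0.444 × 538 = 238.9 mol/min = 1ξ₁ + 1ξ₂.
Selectivity: 1ξ₁ / (2ξ₂) = 1.32 → ξ₁ = 2.64 ξ₂.
Substitute: (1·2.64 + 1) ξ₂ = 238.9 → ξ₂ = 65.62 mol/min, ξ₁ = 173.2 mol/min.
Outlet amounts (n = n₀ + Σ ν·ξ):
  C: 538 − 1(173.2) − 1(65.62) = 299.1
  E: 964 − 1(173.2) − 1(65.62) = 725.1
  D: 0 + 1(173.2) = 173.2
  A: 0 + 2(65.62) = 131.2
Total out = 299.1 + 725.1 + 173.2 + 131.2 = 1329 mol/min.

1330 mol/min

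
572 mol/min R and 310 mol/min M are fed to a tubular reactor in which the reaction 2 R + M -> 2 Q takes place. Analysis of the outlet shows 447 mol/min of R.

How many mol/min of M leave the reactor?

For R: n = n₀ − 2ξ → 447 = 572 − 2ξ, giving ξ = 62.5 mol/min.
Outlet amounts (n = n₀ + ν ξ):
  R: 572 − 2(62.5) = 447
  M: 310 − 1(62.5) = 247.5
  Q: 0 + 2(62.5) = 125

248 mol/min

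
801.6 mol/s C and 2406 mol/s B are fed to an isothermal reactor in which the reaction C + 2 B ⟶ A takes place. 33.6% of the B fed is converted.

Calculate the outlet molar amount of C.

B reacted = 0.336 × 2406 = 808.4 mol/s; ν_B = −2, so ξ = 808.4/2 = 404.2 mol/s.
Outlet amounts (n = n₀ + ν ξ):
  C: 801.6 − 1(404.2) = 397.4
  B: 2406 − 2(404.2) = 1598
  A: 0 + 1(404.2) = 404.2

397 mol/s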